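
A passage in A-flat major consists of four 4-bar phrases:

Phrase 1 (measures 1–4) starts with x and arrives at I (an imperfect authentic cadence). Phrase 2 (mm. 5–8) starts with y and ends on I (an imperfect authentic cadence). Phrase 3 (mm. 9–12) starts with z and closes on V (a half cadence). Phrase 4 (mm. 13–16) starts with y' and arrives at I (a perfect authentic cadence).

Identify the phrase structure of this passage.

contrasting double period

Four phrases in two halves: the first half (mm. 1–8) ends with an imperfect authentic cadence, the second (mm. 9–16) with a perfect authentic cadence — a large antecedent–consequent pair, i.e. a double period.
Phrase 3 begins with different material from phrase 1, making it contrasting.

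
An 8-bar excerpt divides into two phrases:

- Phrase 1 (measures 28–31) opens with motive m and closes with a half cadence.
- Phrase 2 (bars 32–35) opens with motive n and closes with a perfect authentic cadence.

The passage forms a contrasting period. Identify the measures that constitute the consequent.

The antecedent is the phrase ending with the weaker cadence (half cadence, phrase 1) and the consequent the one ending more conclusively (perfect authentic cadence, phrase 2); the consequent is measures 32–35.

measures 32–35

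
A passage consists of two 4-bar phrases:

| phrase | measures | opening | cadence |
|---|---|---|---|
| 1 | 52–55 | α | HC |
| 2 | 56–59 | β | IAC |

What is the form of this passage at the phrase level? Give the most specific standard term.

contrasting period

Phrase 1 ends with a half cadence (weaker) and phrase 2 with an imperfect authentic cadence (stronger): antecedent + consequent = a period.
The two phrases open with different material (α / β), so the period is contrasting.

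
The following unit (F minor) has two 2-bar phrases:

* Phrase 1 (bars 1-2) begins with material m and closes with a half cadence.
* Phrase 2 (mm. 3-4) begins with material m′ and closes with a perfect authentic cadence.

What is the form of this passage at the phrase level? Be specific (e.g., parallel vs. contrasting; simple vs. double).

Phrase 1 ends with a half cadence (weaker) and phrase 2 with a perfect authentic cadence (stronger): antecedent + consequent = a period.
The two phrases open with the same material (m / m′), so the period is parallel.

parallel period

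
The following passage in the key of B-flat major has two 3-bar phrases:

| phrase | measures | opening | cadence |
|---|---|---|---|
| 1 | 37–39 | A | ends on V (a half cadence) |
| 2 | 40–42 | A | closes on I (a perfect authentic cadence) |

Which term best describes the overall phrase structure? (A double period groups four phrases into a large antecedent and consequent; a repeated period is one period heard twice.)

Phrase 1 ends with a half cadence (weaker) and phrase 2 with a perfect authentic cadence (stronger): antecedent + consequent = a period.
The two phrases open with the same material (A / A), so the period is parallel.

parallel period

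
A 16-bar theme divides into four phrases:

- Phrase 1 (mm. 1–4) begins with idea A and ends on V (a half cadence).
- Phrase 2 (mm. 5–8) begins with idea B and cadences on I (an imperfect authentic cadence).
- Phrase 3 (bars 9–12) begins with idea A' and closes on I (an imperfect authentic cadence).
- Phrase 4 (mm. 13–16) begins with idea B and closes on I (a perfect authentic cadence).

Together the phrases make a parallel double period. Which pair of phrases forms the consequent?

In a double period the first pair of phrases (ending imperfect authentic cadence) is the large antecedent and the second pair (ending perfect authentic cadence) is the large consequent; the consequent is phrases 3 and 4.

phrases 3 and 4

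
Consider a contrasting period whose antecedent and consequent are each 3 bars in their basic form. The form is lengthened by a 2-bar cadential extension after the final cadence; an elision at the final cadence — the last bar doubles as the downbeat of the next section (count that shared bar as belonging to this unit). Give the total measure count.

8 measures

Basic contrasting period: 3 + 3 = 6 bars.
6 (basic form) + 2 (cadential extension) = 8.
The elision shares a bar with the next section but does not change this unit's count.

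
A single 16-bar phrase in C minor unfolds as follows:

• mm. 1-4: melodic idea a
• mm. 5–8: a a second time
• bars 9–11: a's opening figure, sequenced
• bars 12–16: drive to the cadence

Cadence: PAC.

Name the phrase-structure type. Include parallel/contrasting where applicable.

Basic idea (bars 1–4) + its repetition (mm. 5-8) form the presentation; fragmentation and cadence (bars 9–16) form the continuation — the 16-bar whole is a sentence.

sentence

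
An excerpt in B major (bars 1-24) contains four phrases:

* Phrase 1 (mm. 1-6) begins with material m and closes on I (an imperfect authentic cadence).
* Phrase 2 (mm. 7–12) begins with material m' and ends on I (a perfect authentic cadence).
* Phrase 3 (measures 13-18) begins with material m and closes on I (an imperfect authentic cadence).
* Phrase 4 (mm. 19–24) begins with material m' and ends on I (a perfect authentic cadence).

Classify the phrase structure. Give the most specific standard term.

repeated period

The cadence pattern IAC–PAC–IAC–PAC is weak–strong twice, and phrases 3–4 restate phrases 1–2: a period heard twice, not a double period (which would end weakly at phrase 2).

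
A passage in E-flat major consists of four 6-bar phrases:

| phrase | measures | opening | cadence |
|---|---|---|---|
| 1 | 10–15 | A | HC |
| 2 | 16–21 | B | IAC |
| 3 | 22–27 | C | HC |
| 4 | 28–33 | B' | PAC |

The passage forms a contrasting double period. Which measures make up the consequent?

measures 22–33

In a double period the first pair of phrases (ending imperfect authentic cadence) is the large antecedent and the second pair (ending perfect authentic cadence) is the large consequent; the consequent is measures 22–33.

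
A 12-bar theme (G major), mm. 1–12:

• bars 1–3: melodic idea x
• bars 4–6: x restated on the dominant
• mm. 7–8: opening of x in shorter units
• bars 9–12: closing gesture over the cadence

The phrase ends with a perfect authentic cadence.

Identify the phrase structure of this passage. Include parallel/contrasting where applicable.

sentence

Basic idea (mm. 1–3) + its repetition (bars 4-6) form the presentation; fragmentation and cadence (mm. 7–12) form the continuation — the 12-bar whole is a sentence.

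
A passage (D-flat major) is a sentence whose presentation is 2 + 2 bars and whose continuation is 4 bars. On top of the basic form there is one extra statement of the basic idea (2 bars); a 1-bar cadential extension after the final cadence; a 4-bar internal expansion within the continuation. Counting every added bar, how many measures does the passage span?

Basic sentence: 2 + 2 + 4 = 8 bars.
8 (basic form) + 2 (extra statement) + 1 (cadential extension) + 4 (internal expansion) = 15.

15 measures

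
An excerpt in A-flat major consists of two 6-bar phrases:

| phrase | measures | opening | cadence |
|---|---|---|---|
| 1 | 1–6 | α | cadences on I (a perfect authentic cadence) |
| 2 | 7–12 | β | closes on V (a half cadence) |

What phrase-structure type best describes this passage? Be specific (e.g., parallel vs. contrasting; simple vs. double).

phrase group

The second phrase closes with a half cadence, which is not stronger than the first phrase's perfect authentic cadence; without a weak→strong cadential pair there is no antecedent–consequent relationship, so this is a phrase group rather than a period.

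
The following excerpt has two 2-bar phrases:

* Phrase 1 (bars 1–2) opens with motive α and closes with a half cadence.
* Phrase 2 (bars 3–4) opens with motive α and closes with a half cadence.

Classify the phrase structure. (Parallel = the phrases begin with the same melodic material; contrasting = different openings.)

Both phrases have the same opening (α) and the same cadence (half cadence): the second is a restatement, not a consequent, so this is a repeated phrase rather than a period.

repeated phrase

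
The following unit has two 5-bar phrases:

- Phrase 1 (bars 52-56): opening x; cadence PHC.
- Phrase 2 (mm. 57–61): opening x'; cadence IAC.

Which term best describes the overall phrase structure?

parallel period

Phrase 1 ends with a Phrygian half cadence (weaker) and phrase 2 with an imperfect authentic cadence (stronger): antecedent + consequent = a period.
The two phrases open with the same material (x / x'), so the period is parallel.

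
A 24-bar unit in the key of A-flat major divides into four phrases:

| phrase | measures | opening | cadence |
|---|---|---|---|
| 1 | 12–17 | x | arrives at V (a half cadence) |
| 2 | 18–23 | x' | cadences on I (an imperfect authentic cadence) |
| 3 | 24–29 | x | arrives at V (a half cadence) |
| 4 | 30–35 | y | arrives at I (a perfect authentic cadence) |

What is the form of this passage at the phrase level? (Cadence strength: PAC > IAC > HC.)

Four phrases in two halves: the first half (mm. 12–23) ends with an imperfect authentic cadence, the second (bars 24-35) with a perfect authentic cadence — a large antecedent–consequent pair, i.e. a double period.
Phrase 3 begins with the same material as phrase 1, making it parallel.

parallel double period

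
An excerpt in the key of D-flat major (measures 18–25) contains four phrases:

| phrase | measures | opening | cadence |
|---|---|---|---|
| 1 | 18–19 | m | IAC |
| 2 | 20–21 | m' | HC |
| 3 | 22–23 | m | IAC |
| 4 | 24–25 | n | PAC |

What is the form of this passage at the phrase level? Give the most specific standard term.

parallel double period

Four phrases in two halves: the first half (bars 18–21) ends with a half cadence, the second (measures 22–25) with a perfect authentic cadence — a large antecedent–consequent pair, i.e. a double period.
Phrase 3 begins with the same material as phrase 1, making it parallel.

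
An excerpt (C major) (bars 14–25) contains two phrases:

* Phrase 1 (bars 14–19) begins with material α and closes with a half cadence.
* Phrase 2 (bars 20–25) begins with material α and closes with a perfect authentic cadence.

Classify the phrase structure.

Phrase 1 ends with a half cadence (weaker) and phrase 2 with a perfect authentic cadence (stronger): antecedent + consequent = a period.
The two phrases open with the same material (α / α), so the period is parallel.

parallel period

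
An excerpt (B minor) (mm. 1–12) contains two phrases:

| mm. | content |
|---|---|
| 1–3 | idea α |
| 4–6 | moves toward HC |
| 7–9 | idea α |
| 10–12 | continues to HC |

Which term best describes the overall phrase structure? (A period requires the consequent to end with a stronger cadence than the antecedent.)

repeated phrase

Both phrases have the same opening (α) and the same cadence (half cadence): the second is a restatement, not a consequent, so this is a repeated phrase rather than a period.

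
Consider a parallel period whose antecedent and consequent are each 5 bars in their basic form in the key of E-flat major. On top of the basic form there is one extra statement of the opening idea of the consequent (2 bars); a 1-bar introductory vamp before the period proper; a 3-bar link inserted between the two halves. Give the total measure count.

16 measures

Basic parallel period: 5 + 5 = 10 bars.
10 (basic form) + 2 (extra statement) + 1 (introduction) + 3 (link) = 16.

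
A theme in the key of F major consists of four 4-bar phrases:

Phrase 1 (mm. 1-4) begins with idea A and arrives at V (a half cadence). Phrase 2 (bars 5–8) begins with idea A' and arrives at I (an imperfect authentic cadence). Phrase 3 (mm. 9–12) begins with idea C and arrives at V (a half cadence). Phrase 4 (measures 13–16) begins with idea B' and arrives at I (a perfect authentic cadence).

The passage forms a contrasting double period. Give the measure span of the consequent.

In a double period the first pair of phrases (ending imperfect authentic cadence) is the large antecedent and the second pair (ending perfect authentic cadence) is the large consequent; the consequent is measures 9–16.

measures 9–16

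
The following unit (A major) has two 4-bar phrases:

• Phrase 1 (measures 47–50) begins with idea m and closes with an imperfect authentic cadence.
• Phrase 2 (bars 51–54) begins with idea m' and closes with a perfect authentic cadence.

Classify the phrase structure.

parallel period

Phrase 1 ends with an imperfect authentic cadence (weaker) and phrase 2 with a perfect authentic cadence (stronger): antecedent + consequent = a period.
The two phrases open with the same material (m / m'), so the period is parallel.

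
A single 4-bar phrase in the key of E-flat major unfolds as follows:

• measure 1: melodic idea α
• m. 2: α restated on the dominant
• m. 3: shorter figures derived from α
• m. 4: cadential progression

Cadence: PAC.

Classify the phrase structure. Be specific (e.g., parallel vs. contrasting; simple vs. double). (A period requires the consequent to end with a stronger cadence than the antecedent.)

Basic idea (m. 1) + its repetition (m. 2) form the presentation; fragmentation and cadence (measures 3–4) form the continuation — the 4-bar whole is a sentence.

sentence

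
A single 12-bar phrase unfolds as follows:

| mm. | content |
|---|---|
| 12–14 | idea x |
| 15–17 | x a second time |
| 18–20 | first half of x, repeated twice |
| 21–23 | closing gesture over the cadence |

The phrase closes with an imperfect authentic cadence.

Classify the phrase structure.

sentence

Basic idea (mm. 12–14) + its repetition (measures 15–17) form the presentation; fragmentation and cadence (bars 18–23) form the continuation — the 12-bar whole is a sentence.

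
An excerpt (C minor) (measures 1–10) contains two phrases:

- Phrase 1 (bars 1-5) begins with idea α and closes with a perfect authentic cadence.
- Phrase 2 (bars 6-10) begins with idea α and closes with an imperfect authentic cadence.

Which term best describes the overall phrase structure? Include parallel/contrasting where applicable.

The second phrase closes with an imperfect authentic cadence, which is not stronger than the first phrase's perfect authentic cadence; without a weak→strong cadential pair there is no antecedent–consequent relationship, so this is a phrase group rather than a period.

phrase group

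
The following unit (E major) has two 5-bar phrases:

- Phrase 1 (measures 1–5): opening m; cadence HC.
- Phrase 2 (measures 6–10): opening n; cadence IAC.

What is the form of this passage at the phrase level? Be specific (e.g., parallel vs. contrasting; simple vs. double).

contrasting period

Phrase 1 ends with a half cadence (weaker) and phrase 2 with an imperfect authentic cadence (stronger): antecedent + consequent = a period.
The two phrases open with different material (m / n), so the period is contrasting.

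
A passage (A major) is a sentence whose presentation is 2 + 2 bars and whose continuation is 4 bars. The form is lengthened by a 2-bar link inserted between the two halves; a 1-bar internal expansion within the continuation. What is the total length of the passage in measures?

11 measures

Basic sentence: 2 + 2 + 4 = 8 bars.
8 (basic form) + 2 (link) + 1 (internal expansion) = 11.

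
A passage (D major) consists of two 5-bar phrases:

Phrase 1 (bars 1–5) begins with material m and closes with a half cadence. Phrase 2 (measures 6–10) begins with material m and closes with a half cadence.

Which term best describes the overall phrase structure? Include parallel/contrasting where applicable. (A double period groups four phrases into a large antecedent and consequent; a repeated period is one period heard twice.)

Both phrases have the same opening (m) and the same cadence (half cadence): the second is a restatement, not a consequent, so this is a repeated phrase rather than a period.

repeated phrase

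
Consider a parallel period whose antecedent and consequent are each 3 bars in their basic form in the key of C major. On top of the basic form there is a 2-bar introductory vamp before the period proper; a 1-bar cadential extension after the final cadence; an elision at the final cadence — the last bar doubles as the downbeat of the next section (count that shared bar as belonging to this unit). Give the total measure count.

Basic parallel period: 3 + 3 = 6 bars.
6 (basic form) + 2 (introduction) + 1 (cadential extension) = 9.
The elision shares a bar with the next section but does not change this unit's count.

9 measures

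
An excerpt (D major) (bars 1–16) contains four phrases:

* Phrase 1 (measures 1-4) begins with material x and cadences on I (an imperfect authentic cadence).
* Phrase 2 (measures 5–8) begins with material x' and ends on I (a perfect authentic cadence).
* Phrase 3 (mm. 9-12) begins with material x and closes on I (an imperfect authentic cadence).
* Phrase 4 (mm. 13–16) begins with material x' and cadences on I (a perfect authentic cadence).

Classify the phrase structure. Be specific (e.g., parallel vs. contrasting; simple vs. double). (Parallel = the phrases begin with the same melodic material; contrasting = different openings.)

repeated period

The cadence pattern IAC–PAC–IAC–PAC is weak–strong twice, and phrases 3–4 restate phrases 1–2: a period heard twice, not a double period (which would end weakly at phrase 2).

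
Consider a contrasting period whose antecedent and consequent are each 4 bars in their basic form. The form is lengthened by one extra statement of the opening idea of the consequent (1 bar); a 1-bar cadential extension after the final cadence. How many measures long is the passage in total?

Basic contrasting period: 4 + 4 = 8 bars.
8 (basic form) + 1 (extra statement) + 1 (cadential extension) = 10.

10 measures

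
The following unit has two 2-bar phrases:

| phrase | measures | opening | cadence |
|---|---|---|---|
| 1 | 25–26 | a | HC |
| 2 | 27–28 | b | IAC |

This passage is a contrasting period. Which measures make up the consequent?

The antecedent is the phrase ending with the weaker cadence (half cadence, phrase 1) and the consequent the one ending more conclusively (imperfect authentic cadence, phrase 2); the consequent is bars 27–28.

measures 27–28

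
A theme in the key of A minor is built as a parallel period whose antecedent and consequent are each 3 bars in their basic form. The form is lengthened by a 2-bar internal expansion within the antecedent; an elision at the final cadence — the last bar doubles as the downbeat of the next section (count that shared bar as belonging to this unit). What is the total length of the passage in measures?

Basic parallel period: 3 + 3 = 6 bars.
6 (basic form) + 2 (internal expansion) = 8.
The elision shares a bar with the next section but does not change this unit's count.

8 measures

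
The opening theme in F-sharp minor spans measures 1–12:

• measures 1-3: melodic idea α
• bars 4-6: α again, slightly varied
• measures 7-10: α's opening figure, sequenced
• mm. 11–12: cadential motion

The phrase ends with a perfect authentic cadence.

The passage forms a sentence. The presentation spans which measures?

The presentation of a sentence is the basic idea (bars 1–3) plus its repetition (mm. 4-6); the presentation is therefore bars 1-6.

measures 1–6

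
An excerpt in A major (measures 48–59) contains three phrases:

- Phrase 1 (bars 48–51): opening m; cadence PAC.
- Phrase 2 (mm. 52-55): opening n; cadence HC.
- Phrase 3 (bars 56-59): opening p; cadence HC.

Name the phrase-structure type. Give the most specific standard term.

phrase group

The final phrase closes with a half cadence, which is not stronger than the preceding half cadence; the 3 phrases lack an overall antecedent–consequent design and so form a phrase group.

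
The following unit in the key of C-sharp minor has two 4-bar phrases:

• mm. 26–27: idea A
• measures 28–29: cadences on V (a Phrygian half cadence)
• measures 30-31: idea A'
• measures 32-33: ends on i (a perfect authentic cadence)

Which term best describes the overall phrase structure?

Phrase 1 ends with a Phrygian half cadence (weaker) and phrase 2 with a perfect authentic cadence (stronger): antecedent + consequent = a period.
The two phrases open with the same material (A / A'), so the period is parallel.

parallel period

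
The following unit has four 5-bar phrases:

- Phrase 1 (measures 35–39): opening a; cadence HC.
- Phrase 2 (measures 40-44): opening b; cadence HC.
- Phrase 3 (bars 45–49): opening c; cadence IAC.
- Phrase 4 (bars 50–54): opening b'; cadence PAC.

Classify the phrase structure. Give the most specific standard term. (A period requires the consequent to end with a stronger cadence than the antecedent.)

Four phrases in two halves: the first half (bars 35–44) ends with a half cadence, the second (mm. 45-54) with a perfect authentic cadence — a large antecedent–consequent pair, i.e. a double period.
Phrase 3 begins with different material from phrase 1, making it contrasting.

contrasting double period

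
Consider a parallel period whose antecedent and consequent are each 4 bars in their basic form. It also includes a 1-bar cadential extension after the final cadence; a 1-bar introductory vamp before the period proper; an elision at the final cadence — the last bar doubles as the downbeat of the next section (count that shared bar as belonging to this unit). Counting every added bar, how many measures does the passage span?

10 measures

Basic parallel period: 4 + 4 = 8 bars.
8 (basic form) + 1 (cadential extension) + 1 (introduction) = 10.
The elision shares a bar with the next section but does not change this unit's count.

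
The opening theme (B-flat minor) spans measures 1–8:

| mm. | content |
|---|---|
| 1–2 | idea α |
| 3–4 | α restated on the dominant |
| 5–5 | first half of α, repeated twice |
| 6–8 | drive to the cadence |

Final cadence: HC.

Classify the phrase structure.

Basic idea (mm. 1–2) + its repetition (bars 3–4) form the presentation; fragmentation and cadence (bars 5-8) form the continuation — the 8-bar whole is a sentence.

sentence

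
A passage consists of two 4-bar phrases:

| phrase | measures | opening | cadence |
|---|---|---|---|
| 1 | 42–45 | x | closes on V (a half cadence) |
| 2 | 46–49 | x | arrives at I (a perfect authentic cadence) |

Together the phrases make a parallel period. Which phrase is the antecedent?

phrase 1

The phrase ending with the weaker cadence (half cadence) is the antecedent; the one ending more conclusively (perfect authentic cadence) is the consequent. The antecedent is phrase 1.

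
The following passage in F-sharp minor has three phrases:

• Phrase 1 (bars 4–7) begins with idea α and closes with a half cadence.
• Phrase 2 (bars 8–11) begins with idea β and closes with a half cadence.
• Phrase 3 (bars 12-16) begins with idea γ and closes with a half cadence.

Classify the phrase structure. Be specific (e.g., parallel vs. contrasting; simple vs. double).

phrase group

The final phrase closes with a half cadence, which is not stronger than the preceding half cadence; the 3 phrases lack an overall antecedent–consequent design and so form a phrase group.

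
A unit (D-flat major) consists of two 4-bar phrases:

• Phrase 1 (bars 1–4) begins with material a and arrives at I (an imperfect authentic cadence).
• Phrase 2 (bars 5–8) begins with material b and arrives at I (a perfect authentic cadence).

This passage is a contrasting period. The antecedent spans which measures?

The antecedent is the phrase ending with the weaker cadence (imperfect authentic cadence, phrase 1) and the consequent the one ending more conclusively (perfect authentic cadence, phrase 2); the antecedent is mm. 1–4.

measures 1–4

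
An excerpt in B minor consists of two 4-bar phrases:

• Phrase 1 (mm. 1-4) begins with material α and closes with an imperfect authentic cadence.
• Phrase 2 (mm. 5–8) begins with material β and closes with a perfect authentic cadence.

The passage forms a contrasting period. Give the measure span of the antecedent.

measures 1–4

The phrase ending with the weaker cadence (imperfect authentic cadence) is the antecedent; the one ending more conclusively (perfect authentic cadence) is the consequent. The antecedent is measures 1–4.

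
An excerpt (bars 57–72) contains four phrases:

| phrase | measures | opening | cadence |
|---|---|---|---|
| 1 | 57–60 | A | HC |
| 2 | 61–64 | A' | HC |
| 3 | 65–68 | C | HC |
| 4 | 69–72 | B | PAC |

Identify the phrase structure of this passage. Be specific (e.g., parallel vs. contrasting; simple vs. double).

contrasting double period

Four phrases in two halves: the first half (mm. 57–64) ends with a half cadence, the second (mm. 65-72) with a perfect authentic cadence — a large antecedent–consequent pair, i.e. a double period.
Phrase 3 begins with different material from phrase 1, making it contrasting.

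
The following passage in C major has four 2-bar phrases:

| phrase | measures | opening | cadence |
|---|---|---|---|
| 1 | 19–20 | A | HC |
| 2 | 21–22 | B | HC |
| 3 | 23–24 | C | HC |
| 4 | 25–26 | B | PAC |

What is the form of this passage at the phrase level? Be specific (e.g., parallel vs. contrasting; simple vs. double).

contrasting double period

Four phrases in two halves: the first half (measures 19–22) ends with a half cadence, the second (mm. 23–26) with a perfect authentic cadence — a large antecedent–consequent pair, i.e. a double period.
Phrase 3 begins with different material from phrase 1, making it contrasting.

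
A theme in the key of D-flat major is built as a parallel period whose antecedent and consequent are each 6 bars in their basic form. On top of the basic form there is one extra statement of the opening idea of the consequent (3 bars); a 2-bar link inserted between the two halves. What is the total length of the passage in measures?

17 measures

Basic parallel period: 6 + 6 = 12 bars.
12 (basic form) + 3 (extra statement) + 2 (link) = 17.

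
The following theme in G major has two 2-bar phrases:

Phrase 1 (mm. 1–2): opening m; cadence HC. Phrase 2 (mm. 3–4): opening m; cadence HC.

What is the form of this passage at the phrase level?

repeated phrase

Both phrases have the same opening (m) and the same cadence (half cadence): the second is a restatement, not a consequent, so this is a repeated phrase rather than a period.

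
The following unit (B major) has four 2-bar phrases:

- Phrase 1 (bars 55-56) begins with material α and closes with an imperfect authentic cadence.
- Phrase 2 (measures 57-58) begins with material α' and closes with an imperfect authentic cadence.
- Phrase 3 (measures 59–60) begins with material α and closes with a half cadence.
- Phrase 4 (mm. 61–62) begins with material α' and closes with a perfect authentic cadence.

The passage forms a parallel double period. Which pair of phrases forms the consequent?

In a double period the first pair of phrases (ending imperfect authentic cadence) is the large antecedent and the second pair (ending perfect authentic cadence) is the large consequent; the consequent is phrases 3 and 4.

phrases 3 and 4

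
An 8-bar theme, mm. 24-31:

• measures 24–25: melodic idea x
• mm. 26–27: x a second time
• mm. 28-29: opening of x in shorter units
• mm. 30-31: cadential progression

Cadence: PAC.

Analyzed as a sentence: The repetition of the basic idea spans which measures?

measures 26–27

The presentation of a sentence is the basic idea (mm. 24-25) plus its repetition (bars 26–27); the repetition of the basic idea is therefore measures 26–27.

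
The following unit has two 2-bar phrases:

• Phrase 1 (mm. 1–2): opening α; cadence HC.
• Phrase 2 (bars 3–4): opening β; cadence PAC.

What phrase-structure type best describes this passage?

Phrase 1 ends with a half cadence (weaker) and phrase 2 with a perfect authentic cadence (stronger): antecedent + consequent = a period.
The two phrases open with different material (α / β), so the period is contrasting.

contrasting period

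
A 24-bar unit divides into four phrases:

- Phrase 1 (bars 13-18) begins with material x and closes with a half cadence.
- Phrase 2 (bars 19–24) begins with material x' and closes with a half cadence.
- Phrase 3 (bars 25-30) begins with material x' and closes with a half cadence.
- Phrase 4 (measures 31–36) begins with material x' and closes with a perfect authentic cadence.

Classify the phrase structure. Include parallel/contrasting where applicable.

parallel double period

Four phrases in two halves: the first half (measures 13-24) ends with a half cadence, the second (bars 25-36) with a perfect authentic cadence — a large antecedent–consequent pair, i.e. a double period.
Phrase 3 begins with the same material as phrase 1, making it parallel.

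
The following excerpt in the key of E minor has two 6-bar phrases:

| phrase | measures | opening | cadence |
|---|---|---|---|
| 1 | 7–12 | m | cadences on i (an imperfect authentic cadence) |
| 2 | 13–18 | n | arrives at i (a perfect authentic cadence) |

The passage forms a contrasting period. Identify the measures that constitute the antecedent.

measures 7–12

The antecedent is the phrase ending with the weaker cadence (imperfect authentic cadence, phrase 1) and the consequent the one ending more conclusively (perfect authentic cadence, phrase 2); the antecedent is mm. 7-12.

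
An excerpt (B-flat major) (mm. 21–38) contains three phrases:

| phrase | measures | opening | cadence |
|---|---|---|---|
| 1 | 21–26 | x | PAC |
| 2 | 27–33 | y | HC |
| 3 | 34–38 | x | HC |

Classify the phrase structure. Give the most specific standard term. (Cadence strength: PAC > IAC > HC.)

The final phrase closes with a half cadence, which is not stronger than the preceding half cadence; the 3 phrases lack an overall antecedent–consequent design and so form a phrase group.

phrase group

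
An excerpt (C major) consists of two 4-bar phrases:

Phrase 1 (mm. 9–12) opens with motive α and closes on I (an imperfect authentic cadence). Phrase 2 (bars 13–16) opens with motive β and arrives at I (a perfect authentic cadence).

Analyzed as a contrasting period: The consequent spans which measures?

measures 13–16

The antecedent is the phrase ending with the weaker cadence (imperfect authentic cadence, phrase 1) and the consequent the one ending more conclusively (perfect authentic cadence, phrase 2); the consequent is mm. 13–16.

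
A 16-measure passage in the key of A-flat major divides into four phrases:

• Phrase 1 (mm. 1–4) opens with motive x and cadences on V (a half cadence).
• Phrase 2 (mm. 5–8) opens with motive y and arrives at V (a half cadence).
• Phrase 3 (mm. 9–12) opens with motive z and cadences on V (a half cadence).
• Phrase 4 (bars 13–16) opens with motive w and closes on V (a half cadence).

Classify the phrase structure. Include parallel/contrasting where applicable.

Phrase 4 ends with a half cadence, no stronger than phrase 2's half cadence, so the four phrases do not form a double period; nor do phrases 3–4 duplicate 1–2, so it is not a repeated period. With no phrase reaching a conclusive cadence, the passage is a phrase group.

phrase group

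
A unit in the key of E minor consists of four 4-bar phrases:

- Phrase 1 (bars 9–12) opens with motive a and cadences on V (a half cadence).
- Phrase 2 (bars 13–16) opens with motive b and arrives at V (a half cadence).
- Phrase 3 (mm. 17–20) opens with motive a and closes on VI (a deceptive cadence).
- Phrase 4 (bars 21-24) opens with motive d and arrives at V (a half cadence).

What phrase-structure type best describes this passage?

Phrase 4 ends with a half cadence, no stronger than phrase 2's half cadence, so the four phrases do not form a double period; nor do phrases 3–4 duplicate 1–2, so it is not a repeated period. With no phrase reaching a conclusive cadence, the passage is a phrase group.

phrase group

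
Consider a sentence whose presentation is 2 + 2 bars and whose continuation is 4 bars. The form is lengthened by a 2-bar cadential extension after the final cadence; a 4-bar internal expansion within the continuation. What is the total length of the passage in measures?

Basic sentence: 2 + 2 + 4 = 8 bars.
8 (basic form) + 2 (cadential extension) + 4 (internal expansion) = 14.

14 measures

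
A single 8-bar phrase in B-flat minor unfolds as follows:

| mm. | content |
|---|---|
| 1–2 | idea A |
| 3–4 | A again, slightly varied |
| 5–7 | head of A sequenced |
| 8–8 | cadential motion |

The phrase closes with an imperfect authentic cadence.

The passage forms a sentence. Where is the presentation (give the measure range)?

measures 1–4

The presentation of a sentence is the basic idea (measures 1–2) plus its repetition (bars 3-4); the presentation is therefore bars 1–4.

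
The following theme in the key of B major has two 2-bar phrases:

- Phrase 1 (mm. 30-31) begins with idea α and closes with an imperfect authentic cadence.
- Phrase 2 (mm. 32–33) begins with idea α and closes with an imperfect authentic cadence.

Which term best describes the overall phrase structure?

repeated phrase

Both phrases have the same opening (α) and the same cadence (imperfect authentic cadence): the second is a restatement, not a consequent, so this is a repeated phrase rather than a period.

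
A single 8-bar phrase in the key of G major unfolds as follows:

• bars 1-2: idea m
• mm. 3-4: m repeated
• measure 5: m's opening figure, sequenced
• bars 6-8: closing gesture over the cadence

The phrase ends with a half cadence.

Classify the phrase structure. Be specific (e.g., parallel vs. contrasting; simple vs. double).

sentence

Basic idea (bars 1–2) + its repetition (measures 3-4) form the presentation; fragmentation and cadence (bars 5–8) form the continuation — the 8-bar whole is a sentence.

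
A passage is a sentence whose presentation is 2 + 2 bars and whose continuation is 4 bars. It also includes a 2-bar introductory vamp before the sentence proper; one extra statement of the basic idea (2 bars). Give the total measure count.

Basic sentence: 2 + 2 + 4 = 8 bars.
8 (basic form) + 2 (introduction) + 2 (extra statement) = 12.

12 measures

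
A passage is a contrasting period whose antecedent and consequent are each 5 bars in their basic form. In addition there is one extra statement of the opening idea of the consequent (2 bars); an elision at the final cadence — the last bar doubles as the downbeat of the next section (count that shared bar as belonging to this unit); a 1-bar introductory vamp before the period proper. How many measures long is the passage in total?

13 measures

Basic contrasting period: 5 + 5 = 10 bars.
10 (basic form) + 2 (extra statement) + 1 (introduction) = 13.
The elision shares a bar with the next section but does not change this unit's count.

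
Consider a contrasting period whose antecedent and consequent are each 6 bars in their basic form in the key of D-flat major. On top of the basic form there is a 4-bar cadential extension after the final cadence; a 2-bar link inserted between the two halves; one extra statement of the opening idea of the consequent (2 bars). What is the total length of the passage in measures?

20 measures

Basic contrasting period: 6 + 6 = 12 bars.
12 (basic form) + 4 (cadential extension) + 2 (link) + 2 (extra statement) = 20.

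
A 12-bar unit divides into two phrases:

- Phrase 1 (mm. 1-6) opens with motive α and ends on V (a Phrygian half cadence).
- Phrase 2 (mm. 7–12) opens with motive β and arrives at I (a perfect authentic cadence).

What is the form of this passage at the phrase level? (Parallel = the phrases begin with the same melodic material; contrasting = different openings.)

Phrase 1 ends with a Phrygian half cadence (weaker) and phrase 2 with a perfect authentic cadence (stronger): antecedent + consequent = a period.
The two phrases open with different material (α / β), so the period is contrasting.

contrasting period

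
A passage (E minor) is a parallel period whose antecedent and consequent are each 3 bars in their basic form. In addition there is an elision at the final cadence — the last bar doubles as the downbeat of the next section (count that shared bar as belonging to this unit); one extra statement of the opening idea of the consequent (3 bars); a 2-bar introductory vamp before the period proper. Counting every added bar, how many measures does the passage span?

Basic parallel period: 3 + 3 = 6 bars.
6 (basic form) + 3 (extra statement) + 2 (introduction) = 11.
The elision shares a bar with the next section but does not change this unit's count.

11 measures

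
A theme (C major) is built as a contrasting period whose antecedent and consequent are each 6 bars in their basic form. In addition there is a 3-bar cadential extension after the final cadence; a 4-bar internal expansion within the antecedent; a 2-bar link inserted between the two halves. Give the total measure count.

21 measures

Basic contrasting period: 6 + 6 = 12 bars.
12 (basic form) + 3 (cadential extension) + 4 (internal expansion) + 2 (link) = 21.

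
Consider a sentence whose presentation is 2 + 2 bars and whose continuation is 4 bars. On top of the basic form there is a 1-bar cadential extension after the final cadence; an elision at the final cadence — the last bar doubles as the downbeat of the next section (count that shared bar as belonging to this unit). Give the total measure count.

Basic sentence: 2 + 2 + 4 = 8 bars.
8 (basic form) + 1 (cadential extension) = 9.
The elision shares a bar with the next section but does not change this unit's count.

9 measures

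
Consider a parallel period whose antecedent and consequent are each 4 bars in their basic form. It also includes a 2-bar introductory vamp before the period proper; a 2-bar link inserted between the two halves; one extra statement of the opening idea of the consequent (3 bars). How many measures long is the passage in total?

Basic parallel period: 4 + 4 = 8 bars.
8 (basic form) + 2 (introduction) + 2 (link) + 3 (extra statement) = 15.

15 measures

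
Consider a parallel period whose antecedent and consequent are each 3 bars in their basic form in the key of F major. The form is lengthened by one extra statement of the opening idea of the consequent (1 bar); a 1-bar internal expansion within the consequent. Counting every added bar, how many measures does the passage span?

8 measures

Basic parallel period: 3 + 3 = 6 bars.
6 (basic form) + 1 (extra statement) + 1 (internal expansion) = 8.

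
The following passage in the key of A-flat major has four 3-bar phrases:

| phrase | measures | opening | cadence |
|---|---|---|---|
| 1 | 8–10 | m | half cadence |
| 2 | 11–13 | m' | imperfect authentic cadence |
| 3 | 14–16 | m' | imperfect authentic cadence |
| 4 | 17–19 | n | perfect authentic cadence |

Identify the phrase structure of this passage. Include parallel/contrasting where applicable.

parallel double period

Four phrases in two halves: the first half (measures 8–13) ends with an imperfect authentic cadence, the second (bars 14–19) with a perfect authentic cadence — a large antecedent–consequent pair, i.e. a double period.
Phrase 3 begins with the same material as phrase 1, making it parallel.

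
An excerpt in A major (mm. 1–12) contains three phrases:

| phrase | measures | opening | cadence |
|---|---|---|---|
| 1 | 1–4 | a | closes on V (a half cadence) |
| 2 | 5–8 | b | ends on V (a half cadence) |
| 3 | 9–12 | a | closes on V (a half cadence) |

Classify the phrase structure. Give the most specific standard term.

The final phrase closes with a half cadence, which is not stronger than the preceding half cadence; the 3 phrases lack an overall antecedent–consequent design and so form a phrase group.

phrase group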